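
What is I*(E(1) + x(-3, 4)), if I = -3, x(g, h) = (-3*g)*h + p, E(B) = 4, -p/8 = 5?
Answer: 0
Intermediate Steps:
p = -40 (p = -8*5 = -40)
x(g, h) = -40 - 3*g*h (x(g, h) = (-3*g)*h - 40 = -3*g*h - 40 = -40 - 3*g*h)
I*(E(1) + x(-3, 4)) = -3*(4 + (-40 - 3*(-3)*4)) = -3*(4 + (-40 + 36)) = -3*(4 - 4) = -3*0 = 0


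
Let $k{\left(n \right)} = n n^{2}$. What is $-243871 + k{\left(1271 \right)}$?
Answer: $2052981640$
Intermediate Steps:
$k{\left(n \right)} = n^{3}$
$-243871 + k{\left(1271 \right)} = -243871 + 1271^{3} = -243871 + 2053225511 = 2052981640$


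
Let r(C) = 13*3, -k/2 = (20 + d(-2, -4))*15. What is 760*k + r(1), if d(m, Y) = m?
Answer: -410361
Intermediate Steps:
k = -540 (k = -2*(20 - 2)*15 = -36*15 = -2*270 = -540)
r(C) = 39
760*k + r(1) = 760*(-540) + 39 = -410400 + 39 = -410361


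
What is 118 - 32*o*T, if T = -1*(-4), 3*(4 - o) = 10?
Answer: 98/3 ≈ 32.667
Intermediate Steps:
o = 2/3 (o = 4 - 1/3*10 = 4 - 10/3 = 2/3 ≈ 0.66667)
T = 4
118 - 32*o*T = 118 - 64*4/3 = 118 - 32*8/3 = 118 - 256/3 = 98/3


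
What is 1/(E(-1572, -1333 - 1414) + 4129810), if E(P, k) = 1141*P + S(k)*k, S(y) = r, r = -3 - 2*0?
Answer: 1/2344399 ≈ 4.2655e-7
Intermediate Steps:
r = -3 (r = -3 + 0 = -3)
S(y) = -3
E(P, k) = -3*k + 1141*P (E(P, k) = 1141*P - 3*k = -3*k + 1141*P)
1/(E(-1572, -1333 - 1414) + 4129810) = 1/((-3*(-1333 - 1414) + 1141*(-1572)) + 4129810) = 1/((-3*(-2747) - 1793652) + 4129810) = 1/((8241 - 1793652) + 4129810) = 1/(-1785411 + 4129810) = 1/2344399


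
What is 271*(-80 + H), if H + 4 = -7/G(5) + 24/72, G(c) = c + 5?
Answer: -685901/30 ≈ -22863.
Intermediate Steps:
G(c) = 5 + c
H = -131/30 (H = -4 + (-7/(5 + 5) + 24/72) = -4 + (-7/10 + 24*(1/72)) = -4 + (-7*1/10 + 1/3) = -4 + (-7/10 + 1/3) = -4 - 11/30 = -131/30 ≈ -4.3667)
271*(-80 + H) = 271*(-80 - 131/30) = 271*(-2531/30) = -685901/30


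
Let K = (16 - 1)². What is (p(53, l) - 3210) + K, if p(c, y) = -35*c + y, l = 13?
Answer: -4827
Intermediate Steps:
p(c, y) = y - 35*c
K = 225 (K = 15² = 225)
(p(53, l) - 3210) + K = ((13 - 35*53) - 3210) + 225 = ((13 - 1855) - 3210) + 225 = (-1842 - 3210) + 225 = -5052 + 225 = -4827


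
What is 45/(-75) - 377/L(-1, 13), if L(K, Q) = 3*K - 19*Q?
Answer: 227/250 ≈ 0.90800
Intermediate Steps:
L(K, Q) = -19*Q + 3*K
45/(-75) - 377/L(-1, 13) = 45/(-75) - 377/(-19*13 + 3*(-1)) = 45*(-1/75) - 377/(-247 - 3) = -⅗ - 377/(-250) = -⅗ - 377*(-1/250) = -⅗ + 377/250 = 227/250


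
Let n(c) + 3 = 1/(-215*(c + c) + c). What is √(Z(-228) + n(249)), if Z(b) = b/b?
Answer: I*√2535728767/35607 ≈ 1.4142*I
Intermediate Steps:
n(c) = -3 - 1/(429*c) (n(c) = -3 + 1/(-215*(c + c) + c) = -3 + 1/(-430*c + c) = -3 + 1/(-429*c) = -3 - 1/(429*c))
Z(b) = 1
√(Z(-228) + n(249)) = √(1 + (-3 - 1/429/249)) = √(1 + (-3 - 1/429*1/249)) = √(1 + (-3 - 1/106821)) = √(1 - 320464/106821) = √(-213643/106821) = I*√2535728767/35607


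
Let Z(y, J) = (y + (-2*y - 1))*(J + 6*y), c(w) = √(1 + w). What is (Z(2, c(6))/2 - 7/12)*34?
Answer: -3791/6 - 51*√7 ≈ -766.77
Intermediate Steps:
Z(y, J) = (-1 - y)*(J + 6*y) (Z(y, J) = (y + (-1 - 2*y))*(J + 6*y) = (-1 - y)*(J + 6*y))
(Z(2, c(6))/2 - 7/12)*34 = ((-√(1 + 6) - 6*2 - 6*2² - 1*√(1 + 6)*2)/2 - 7/12)*34 = ((-√7 - 12 - 6*4 - 1*√7*2)*(½) - 7*1/12)*34 = ((-√7 - 12 - 24 - 2*√7)*(½) - 7/12)*34 = ((-36 - 3*√7)*(½) - 7/12)*34 = ((-18 - 3*√7/2) - 7/12)*34 = (-223/12 - 3*√7/2)*34 = -3791/6 - 51*√7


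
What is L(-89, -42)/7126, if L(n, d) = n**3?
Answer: -704969/7126 ≈ -98.929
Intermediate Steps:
L(-89, -42)/7126 = (-89)**3/7126 = -704969*1/7126 = -704969/7126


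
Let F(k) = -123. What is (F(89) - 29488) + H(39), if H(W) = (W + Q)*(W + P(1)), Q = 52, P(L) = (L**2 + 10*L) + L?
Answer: -24970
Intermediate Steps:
P(L) = L**2 + 11*L
H(W) = (12 + W)*(52 + W) (H(W) = (W + 52)*(W + 1*(11 + 1)) = (52 + W)*(W + 1*12) = (52 + W)*(W + 12) = (52 + W)*(12 + W) = (12 + W)*(52 + W))
(F(89) - 29488) + H(39) = (-123 - 29488) + (624 + 39**2 + 64*39) = -29611 + (624 + 1521 + 2496) = -29611 + 4641 = -24970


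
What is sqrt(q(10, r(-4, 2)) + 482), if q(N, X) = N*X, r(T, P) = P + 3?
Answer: 2*sqrt(133) ≈ 23.065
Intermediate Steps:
r(T, P) = 3 + P
sqrt(q(10, r(-4, 2)) + 482) = sqrt(10*(3 + 2) + 482) = sqrt(10*5 + 482) = sqrt(50 + 482) = sqrt(532) = 2*sqrt(133)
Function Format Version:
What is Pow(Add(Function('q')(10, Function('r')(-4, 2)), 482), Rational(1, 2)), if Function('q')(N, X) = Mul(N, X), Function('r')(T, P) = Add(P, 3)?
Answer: Mul(2, Pow(133, Rational(1, 2))) ≈ 23.065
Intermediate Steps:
Function('r')(T, P) = Add(3, P)
Pow(Add(Function('q')(10, Function('r')(-4, 2)), 482), Rational(1, 2)) = Pow(Add(Mul(10, Add(3, 2)), 482), Rational(1, 2)) = Pow(Add(Mul(10, 5), 482), Rational(1, 2)) = Pow(Add(50, 482), Rational(1, 2)) = Pow(532, Rational(1, 2)) = Mul(2, Pow(133, Rational(1, 2)))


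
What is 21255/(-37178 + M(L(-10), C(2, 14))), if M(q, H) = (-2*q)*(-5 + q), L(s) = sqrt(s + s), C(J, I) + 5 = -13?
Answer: -21255*I/(20*sqrt(5) + 37138*I) ≈ -0.57232 - 0.00068919*I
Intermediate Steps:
C(J, I) = -18 (C(J, I) = -5 - 13 = -18)
L(s) = sqrt(2)*sqrt(s) (L(s) = sqrt(2*s) = sqrt(2)*sqrt(s))
M(q, H) = -2*q*(-5 + q)
21255/(-37178 + M(L(-10), C(2, 14))) = 21255/(-37178 + 2*(sqrt(2)*sqrt(-10))*(5 - sqrt(2)*sqrt(-10))) = 21255/(-37178 + 2*(sqrt(2)*(I*sqrt(10)))*(5 - sqrt(2)*I*sqrt(10))) = 21255/(-37178 + 2*(2*I*sqrt(5))*(5 - 2*I*sqrt(5))) = 21255/(-37178 + 4*I*sqrt(5)*(5 - 2*I*sqrt(5)))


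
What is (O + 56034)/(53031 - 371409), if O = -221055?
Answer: 55007/106126 ≈ 0.51832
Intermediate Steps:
(O + 56034)/(53031 - 371409) = (-221055 + 56034)/(53031 - 371409) = -165021/(-318378) = -165021*(-1/318378) = 55007/106126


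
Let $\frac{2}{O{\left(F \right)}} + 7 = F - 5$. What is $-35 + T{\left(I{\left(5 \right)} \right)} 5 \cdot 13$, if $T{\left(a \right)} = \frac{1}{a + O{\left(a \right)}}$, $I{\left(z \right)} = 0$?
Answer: $-425$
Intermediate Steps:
$O{\left(F \right)} = \frac{2}{-12 + F}$ ($O{\left(F \right)} = \frac{2}{-7 + \left(F - 5\right)} = \frac{2}{-7 + \left(-5 + F\right)} = \frac{2}{-12 + F}$)
$T{\left(a \right)} = \frac{1}{a + \frac{2}{-12 + a}}$
$-35 + T{\left(I{\left(5 \right)} \right)} 5 \cdot 13 = -35 + \frac{-12 + 0}{2 + 0 \left(-12 + 0\right)} 5 \cdot 13 = -35 + \frac{1}{2 + 0 \left(-12\right)} \left(-12\right) 65 = -35 + \frac{1}{2 + 0} \left(-12\right) 65 = -35 + \frac{1}{2} \left(-12\right) 65 = -35 - 390 = -425$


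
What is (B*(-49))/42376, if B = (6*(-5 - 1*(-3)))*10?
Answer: 735/5297 ≈ 0.13876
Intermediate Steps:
B = -120 (B = (6*(-5 + 3))*10 = (6*(-2))*10 = -12*10 = -120)
(B*(-49))/42376 = -120*(-49)/42376 = 5880*(1/42376) = 735/5297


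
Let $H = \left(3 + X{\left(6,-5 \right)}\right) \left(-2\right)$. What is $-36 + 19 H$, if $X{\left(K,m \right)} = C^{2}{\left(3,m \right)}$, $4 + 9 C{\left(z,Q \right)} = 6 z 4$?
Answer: $- \frac{187862}{81} \approx -2319.3$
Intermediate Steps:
$C{\left(z,Q \right)} = - \frac{4}{9} + \frac{8 z}{3}$ ($C{\left(z,Q \right)} = - \frac{4}{9} + \frac{6 z 4}{9} = - \frac{4}{9} + \frac{24 z}{9} = - \frac{4}{9} + \frac{8 z}{3}$)
$X{\left(K,m \right)} = \frac{4624}{81}$ ($X{\left(K,m \right)} = \left(- \frac{4}{9} + \frac{8}{3} \cdot 3\right)^{2} = \left(- \frac{4}{9} + 8\right)^{2} = \left(\frac{68}{9}\right)^{2} = \frac{4624}{81}$)
$H = - \frac{9734}{81}$ ($H = \left(3 + \frac{4624}{81}\right) \left(-2\right) = \frac{4867}{81} \left(-2\right) = - \frac{9734}{81} \approx -120.17$)
$-36 + 19 H = -36 + 19 \left(- \frac{9734}{81}\right) = -36 - \frac{184946}{81} = - \frac{187862}{81}$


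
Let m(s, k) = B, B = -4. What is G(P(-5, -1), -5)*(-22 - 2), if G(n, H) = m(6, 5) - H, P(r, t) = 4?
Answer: -24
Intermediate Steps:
m(s, k) = -4
G(n, H) = -4 - H
G(P(-5, -1), -5)*(-22 - 2) = (-4 - 1*(-5))*(-22 - 2) = (-4 + 5)*(-24) = 1*(-24) = -24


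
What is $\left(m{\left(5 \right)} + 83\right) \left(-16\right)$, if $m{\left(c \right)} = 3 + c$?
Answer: $-1456$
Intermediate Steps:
$\left(m{\left(5 \right)} + 83\right) \left(-16\right) = \left(\left(3 + 5\right) + 83\right) \left(-16\right) = \left(8 + 83\right) \left(-16\right) = 91 \left(-16\right) = -1456$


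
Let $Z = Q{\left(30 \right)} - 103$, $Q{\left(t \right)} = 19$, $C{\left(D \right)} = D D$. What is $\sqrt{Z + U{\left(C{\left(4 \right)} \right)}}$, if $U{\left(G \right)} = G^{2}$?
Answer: $2 \sqrt{43} \approx 13.115$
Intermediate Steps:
$C{\left(D \right)} = D^{2}$
$Z = -84$ ($Z = 19 - 103 = -84$)
$\sqrt{Z + U{\left(C{\left(4 \right)} \right)}} = \sqrt{-84 + \left(4^{2}\right)^{2}} = \sqrt{-84 + 16^{2}} = \sqrt{-84 + 256} = \sqrt{172} = 2 \sqrt{43}$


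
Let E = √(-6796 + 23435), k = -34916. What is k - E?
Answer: -34916 - √16639 ≈ -35045.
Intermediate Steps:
E = √16639 ≈ 128.99
k - E = -34916 - √16639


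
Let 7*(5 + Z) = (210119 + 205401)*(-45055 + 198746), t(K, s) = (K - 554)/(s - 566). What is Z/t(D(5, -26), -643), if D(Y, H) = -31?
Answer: 18854402027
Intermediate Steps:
t(K, s) = (-554 + K)/(-566 + s)
Z = 9123097755 (Z = -5 + ((210119 + 205401)*(-45055 + 198746))/7 = -5 + (415520*153691)/7 = -5 + (⅐)*63861684320 = -5 + 9123097760 = 9123097755)
Z/t(D(5, -26), -643) = 9123097755/(((-554 - 31)/(-566 - 643))) = 9123097755/((-585/(-1209))) = 9123097755/((-1/1209*(-585))) = 9123097755/(15/31) = 9123097755*(31/15) = 18854402027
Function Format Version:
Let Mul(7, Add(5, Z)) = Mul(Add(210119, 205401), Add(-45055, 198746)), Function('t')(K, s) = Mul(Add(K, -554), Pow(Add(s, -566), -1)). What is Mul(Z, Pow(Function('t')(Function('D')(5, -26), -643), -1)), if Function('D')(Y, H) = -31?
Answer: 18854402027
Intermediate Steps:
Function('t')(K, s) = Mul(Pow(Add(-566, s), -1), Add(-554, K)) (Function('t')(K, s) = Mul(Add(-554, K), Pow(Add(-566, s), -1)) = Mul(Pow(Add(-566, s), -1), Add(-554, K)))
Z = 9123097755 (Z = Add(-5, Mul(Rational(1, 7), Mul(Add(210119, 205401), Add(-45055, 198746)))) = Add(-5, Mul(Rational(1, 7), Mul(415520, 153691))) = Add(-5, Mul(Rational(1, 7), 63861684320)) = Add(-5, 9123097760) = 9123097755)
Mul(Z, Pow(Function('t')(Function('D')(5, -26), -643), -1)) = Mul(9123097755, Pow(Mul(Pow(Add(-566, -643), -1), Add(-554, -31)), -1)) = Mul(9123097755, Pow(Mul(Pow(-1209, -1), -585), -1)) = Mul(9123097755, Pow(Mul(Rational(-1, 1209), -585), -1)) = Mul(9123097755, Pow(Rational(15, 31), -1)) = Mul(9123097755, Rational(31, 15)) = 18854402027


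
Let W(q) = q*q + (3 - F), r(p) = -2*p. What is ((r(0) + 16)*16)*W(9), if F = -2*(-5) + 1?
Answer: 18688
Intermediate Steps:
F = 11 (F = 10 + 1 = 11)
W(q) = -8 + q**2 (W(q) = q*q + (3 - 1*11) = q**2 + (3 - 11) = q**2 - 8 = -8 + q**2)
((r(0) + 16)*16)*W(9) = ((-2*0 + 16)*16)*(-8 + 9**2) = ((0 + 16)*16)*(-8 + 81) = (16*16)*73 = 256*73 = 18688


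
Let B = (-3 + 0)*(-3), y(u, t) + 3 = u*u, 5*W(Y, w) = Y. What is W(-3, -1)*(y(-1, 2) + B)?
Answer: -21/5 ≈ -4.2000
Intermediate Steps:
W(Y, w) = Y/5
y(u, t) = -3 + u**2 (y(u, t) = -3 + u*u = -3 + u**2)
B = 9 (B = -3*(-3) = 9)
W(-3, -1)*(y(-1, 2) + B) = ((1/5)*(-3))*((-3 + (-1)**2) + 9) = -3*((-3 + 1) + 9)/5 = -3*(-2 + 9)/5 = -3/5*7 = -21/5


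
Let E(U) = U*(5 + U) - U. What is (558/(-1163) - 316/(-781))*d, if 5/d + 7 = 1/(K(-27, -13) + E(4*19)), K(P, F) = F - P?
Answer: 189163300/3522316461 ≈ 0.053704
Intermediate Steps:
E(U) = -U + U*(5 + U)
d = -30470/42657 (d = 5/(-7 + 1/((-13 - 1*(-27)) + (4*19)*(4 + 4*19))) = 5/(-7 + 1/((-13 + 27) + 76*(4 + 76))) = 5/(-7 + 1/(14 + 76*80)) = 5/(-7 + 1/(14 + 6080)) = 5/(-7 + 1/6094) = 5/(-42657/6094) = 5*(-6094/42657) = -30470/42657 ≈ -0.71430)
(558/(-1163) - 316/(-781))*d = (558/(-1163) - 316/(-781))*(-30470/42657) = (558*(-1/1163) - 316*(-1/781))*(-30470/42657) = (-558/1163 + 316/781)*(-30470/42657) = -68290/908303*(-30470/42657) = 189163300/3522316461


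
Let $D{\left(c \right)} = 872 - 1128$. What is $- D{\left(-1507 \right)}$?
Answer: $256$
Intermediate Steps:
$D{\left(c \right)} = -256$ ($D{\left(c \right)} = 872 - 1128 = -256$)
$- D{\left(-1507 \right)} = \left(-1\right) \left(-256\right) = 256$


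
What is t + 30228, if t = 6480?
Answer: 36708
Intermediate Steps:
t + 30228 = 6480 + 30228 = 36708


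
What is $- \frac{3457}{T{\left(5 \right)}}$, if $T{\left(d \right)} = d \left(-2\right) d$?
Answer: $\frac{3457}{50} \approx 69.14$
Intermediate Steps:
$T{\left(d \right)} = - 2 d^{2}$ ($T{\left(d \right)} = - 2 d d = - 2 d^{2}$)
$- \frac{3457}{T{\left(5 \right)}} = - \frac{3457}{\left(-2\right) 5^{2}} = - \frac{3457}{\left(-2\right) 25} = - \frac{3457}{-50} = \left(-3457\right) \left(- \frac{1}{50}\right) = \frac{3457}{50}$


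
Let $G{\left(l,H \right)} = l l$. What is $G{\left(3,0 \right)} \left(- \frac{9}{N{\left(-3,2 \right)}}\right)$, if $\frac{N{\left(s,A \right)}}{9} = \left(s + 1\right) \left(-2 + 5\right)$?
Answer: $\frac{3}{2} \approx 1.5$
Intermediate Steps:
$N{\left(s,A \right)} = 27 + 27 s$ ($N{\left(s,A \right)} = 9 \left(s + 1\right) \left(-2 + 5\right) = 9 \left(1 + s\right) 3 = 9 \left(3 + 3 s\right) = 27 + 27 s$)
$G{\left(l,H \right)} = l^{2}$
$G{\left(3,0 \right)} \left(- \frac{9}{N{\left(-3,2 \right)}}\right) = 3^{2} \left(- \frac{9}{27 + 27 \left(-3\right)}\right) = 9 \left(- \frac{9}{27 - 81}\right) = 9 \left(- \frac{9}{-54}\right) = 9 \left(\left(-9\right) \left(- \frac{1}{54}\right)\right) = 9 \cdot \frac{1}{6} = \frac{3}{2}$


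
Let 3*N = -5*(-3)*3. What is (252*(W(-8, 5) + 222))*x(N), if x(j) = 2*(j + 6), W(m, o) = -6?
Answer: 2286144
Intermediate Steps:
N = 15 (N = (-5*(-3)*3)/3 = (15*3)/3 = (⅓)*45 = 15)
x(j) = 12 + 2*j (x(j) = 2*(6 + j) = 12 + 2*j)
(252*(W(-8, 5) + 222))*x(N) = (252*(-6 + 222))*(12 + 2*15) = (252*216)*(12 + 30) = 54432*42 = 2286144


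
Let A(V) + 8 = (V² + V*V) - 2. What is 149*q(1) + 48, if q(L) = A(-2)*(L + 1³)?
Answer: -548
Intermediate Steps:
A(V) = -10 + 2*V² (A(V) = -8 + ((V² + V*V) - 2) = -8 + ((V² + V²) - 2) = -8 + (2*V² - 2) = -8 + (-2 + 2*V²) = -10 + 2*V²)
q(L) = -2 - 2*L (q(L) = (-10 + 2*(-2)²)*(L + 1³) = (-10 + 2*4)*(L + 1) = (-10 + 8)*(1 + L) = -2*(1 + L) = -2 - 2*L)
149*q(1) + 48 = 149*(-2 - 2*1) + 48 = 149*(-2 - 2) + 48 = 149*(-4) + 48 = -596 + 48 = -548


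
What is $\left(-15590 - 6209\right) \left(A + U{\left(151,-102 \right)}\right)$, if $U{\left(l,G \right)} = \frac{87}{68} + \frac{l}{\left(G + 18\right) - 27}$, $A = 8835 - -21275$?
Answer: $- \frac{4954251514531}{7548} \approx -6.5637 \cdot 10^{8}$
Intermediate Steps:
$A = 30110$ ($A = 8835 + 21275 = 30110$)
$U{\left(l,G \right)} = \frac{87}{68} + \frac{l}{-9 + G}$ ($U{\left(l,G \right)} = 87 \cdot \frac{1}{68} + \frac{l}{\left(18 + G\right) - 27} = \frac{87}{68} + \frac{l}{-9 + G}$)
$\left(-15590 - 6209\right) \left(A + U{\left(151,-102 \right)}\right) = \left(-15590 - 6209\right) \left(30110 + \frac{-783 + 68 \cdot 151 + 87 \left(-102\right)}{68 \left(-9 - 102\right)}\right) = - 21799 \left(30110 + \frac{-783 + 10268 - 8874}{68 \left(-111\right)}\right) = - 21799 \left(30110 + \frac{1}{68} \left(- \frac{1}{111}\right) 611\right) = - 21799 \left(30110 - \frac{611}{7548}\right) = \left(-21799\right) \frac{227269669}{7548} = - \frac{4954251514531}{7548}$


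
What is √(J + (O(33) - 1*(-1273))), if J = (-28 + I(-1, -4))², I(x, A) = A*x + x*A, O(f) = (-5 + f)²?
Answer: 3*√273 ≈ 49.568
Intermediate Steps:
I(x, A) = 2*A*x (I(x, A) = A*x + A*x = 2*A*x)
J = 400 (J = (-28 + 2*(-4)*(-1))² = (-28 + 8)² = (-20)² = 400)
√(J + (O(33) - 1*(-1273))) = √(400 + ((-5 + 33)² - 1*(-1273))) = √(400 + (28² + 1273)) = √(400 + (784 + 1273)) = √(400 + 2057) = √2457 = 3*√273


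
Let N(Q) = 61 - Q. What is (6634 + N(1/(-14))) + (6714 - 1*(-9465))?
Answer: 320237/14 ≈ 22874.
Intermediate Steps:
(6634 + N(1/(-14))) + (6714 - 1*(-9465)) = (6634 + (61 - 1/(-14))) + (6714 - 1*(-9465)) = (6634 + (61 - 1*(-1/14))) + (6714 + 9465) = (6634 + (61 + 1/14)) + 16179 = (6634 + 855/14) + 16179 = 93731/14 + 16179 = 320237/14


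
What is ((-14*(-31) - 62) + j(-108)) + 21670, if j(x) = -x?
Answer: 22150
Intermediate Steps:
((-14*(-31) - 62) + j(-108)) + 21670 = ((-14*(-31) - 62) - 1*(-108)) + 21670 = ((434 - 62) + 108) + 21670 = (372 + 108) + 21670 = 480 + 21670 = 22150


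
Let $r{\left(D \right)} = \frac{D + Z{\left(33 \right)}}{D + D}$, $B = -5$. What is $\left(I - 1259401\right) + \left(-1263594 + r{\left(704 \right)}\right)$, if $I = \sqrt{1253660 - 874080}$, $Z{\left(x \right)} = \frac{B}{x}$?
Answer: $- \frac{117228416453}{46464} + 2 \sqrt{94895} \approx -2.5224 \cdot 10^{6}$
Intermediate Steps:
$Z{\left(x \right)} = - \frac{5}{x}$
$r{\left(D \right)} = \frac{- \frac{5}{33} + D}{2 D}$ ($r{\left(D \right)} = \frac{D - \frac{5}{33}}{D + D} = \frac{D - \frac{5}{33}}{2 D} = \left(D - \frac{5}{33}\right) \frac{1}{2 D} = \left(- \frac{5}{33} + D\right) \frac{1}{2 D} = \frac{- \frac{5}{33} + D}{2 D}$)
$I = 2 \sqrt{94895}$ ($I = \sqrt{379580} = 2 \sqrt{94895} \approx 616.1$)
$\left(I - 1259401\right) + \left(-1263594 + r{\left(704 \right)}\right) = \left(2 \sqrt{94895} - 1259401\right) - \left(1263594 - \frac{-5 + 33 \cdot 704}{66 \cdot 704}\right) = \left(-1259401 + 2 \sqrt{94895}\right) - \left(1263594 - \frac{-5 + 23232}{46464}\right) = \left(-1259401 + 2 \sqrt{94895}\right) - \left(1263594 - \frac{23227}{46464}\right) = \left(-1259401 + 2 \sqrt{94895}\right) + \left(-1263594 + \frac{23227}{46464}\right) = \left(-1259401 + 2 \sqrt{94895}\right) - \frac{58711608389}{46464} = - \frac{117228416453}{46464} + 2 \sqrt{94895}$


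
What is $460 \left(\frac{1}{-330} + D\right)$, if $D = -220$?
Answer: $- \frac{3339646}{33} \approx -1.012 \cdot 10^{5}$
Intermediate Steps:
$460 \left(\frac{1}{-330} + D\right) = 460 \left(\frac{1}{-330} - 220\right) = 460 \left(- \frac{1}{330} - 220\right) = 460 \left(- \frac{72601}{330}\right) = - \frac{3339646}{33}$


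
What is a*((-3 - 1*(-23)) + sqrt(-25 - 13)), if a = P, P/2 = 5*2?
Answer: 400 + 20*I*sqrt(38) ≈ 400.0 + 123.29*I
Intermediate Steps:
P = 20 (P = 2*(5*2) = 2*10 = 20)
a = 20
a*((-3 - 1*(-23)) + sqrt(-25 - 13)) = 20*((-3 - 1*(-23)) + sqrt(-25 - 13)) = 20*((-3 + 23) + sqrt(-38)) = 20*(20 + I*sqrt(38)) = 400 + 20*I*sqrt(38)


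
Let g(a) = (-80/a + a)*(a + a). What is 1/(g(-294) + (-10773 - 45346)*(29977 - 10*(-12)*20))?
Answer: -1/1816792151 ≈ -5.5042e-10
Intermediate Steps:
g(a) = 2*a*(a - 80/a) (g(a) = (a - 80/a)*(2*a) = 2*a*(a - 80/a))
1/(g(-294) + (-10773 - 45346)*(29977 - 10*(-12)*20)) = 1/((-160 + 2*(-294)²) + (-10773 - 45346)*(29977 - 10*(-12)*20)) = 1/((-160 + 2*86436) - 56119*(29977 + 120*20)) = 1/((-160 + 172872) - 56119*(29977 + 2400)) = 1/(172712 - 56119*32377) = 1/(172712 - 1816964863) = 1/(-1816792151) = -1/1816792151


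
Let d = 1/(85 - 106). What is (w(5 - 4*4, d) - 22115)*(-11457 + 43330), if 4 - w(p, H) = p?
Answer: -704393300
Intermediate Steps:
d = -1/21 (d = 1/(-21) = -1/21 ≈ -0.047619)
w(p, H) = 4 - p
(w(5 - 4*4, d) - 22115)*(-11457 + 43330) = ((4 - (5 - 4*4)) - 22115)*(-11457 + 43330) = ((4 - (5 - 16)) - 22115)*31873 = ((4 - 1*(-11)) - 22115)*31873 = ((4 + 11) - 22115)*31873 = (15 - 22115)*31873 = -22100*31873 = -704393300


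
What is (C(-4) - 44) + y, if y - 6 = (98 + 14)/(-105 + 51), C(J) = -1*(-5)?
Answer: -947/27 ≈ -35.074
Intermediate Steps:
C(J) = 5
y = 106/27 (y = 6 + (98 + 14)/(-105 + 51) = 6 + 112/(-54) = 6 + 112*(-1/54) = 6 - 56/27 = 106/27 ≈ 3.9259)
(C(-4) - 44) + y = (5 - 44) + 106/27 = -39 + 106/27 = -947/27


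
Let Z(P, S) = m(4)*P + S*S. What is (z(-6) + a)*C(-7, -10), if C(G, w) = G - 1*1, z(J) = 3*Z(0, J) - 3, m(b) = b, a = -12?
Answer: -744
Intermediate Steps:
Z(P, S) = S² + 4*P (Z(P, S) = 4*P + S*S = 4*P + S² = S² + 4*P)
z(J) = -3 + 3*J² (z(J) = 3*(J² + 4*0) - 3 = 3*(J² + 0) - 3 = 3*J² - 3 = -3 + 3*J²)
C(G, w) = -1 + G (C(G, w) = G - 1 = -1 + G)
(z(-6) + a)*C(-7, -10) = ((-3 + 3*(-6)²) - 12)*(-1 - 7) = ((-3 + 3*36) - 12)*(-8) = ((-3 + 108) - 12)*(-8) = (105 - 12)*(-8) = 93*(-8) = -744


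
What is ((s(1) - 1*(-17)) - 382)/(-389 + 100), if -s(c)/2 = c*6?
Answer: 377/289 ≈ 1.3045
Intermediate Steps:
s(c) = -12*c (s(c) = -2*c*6 = -12*c)
((s(1) - 1*(-17)) - 382)/(-389 + 100) = ((-12*1 - 1*(-17)) - 382)/(-389 + 100) = ((-12 + 17) - 382)/(-289) = (5 - 382)*(-1/289) = -377*(-1/289) = 377/289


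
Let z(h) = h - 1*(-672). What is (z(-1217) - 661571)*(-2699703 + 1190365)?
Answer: 999356839208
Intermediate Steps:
z(h) = 672 + h (z(h) = h + 672 = 672 + h)
(z(-1217) - 661571)*(-2699703 + 1190365) = ((672 - 1217) - 661571)*(-2699703 + 1190365) = (-545 - 661571)*(-1509338) = -662116*(-1509338) = 999356839208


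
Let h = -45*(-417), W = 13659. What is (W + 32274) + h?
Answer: 64698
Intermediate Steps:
h = 18765
(W + 32274) + h = (13659 + 32274) + 18765 = 45933 + 18765 = 64698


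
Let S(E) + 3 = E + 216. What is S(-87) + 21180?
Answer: 21306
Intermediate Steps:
S(E) = 213 + E (S(E) = -3 + (E + 216) = -3 + (216 + E) = 213 + E)
S(-87) + 21180 = (213 - 87) + 21180 = 126 + 21180 = 21306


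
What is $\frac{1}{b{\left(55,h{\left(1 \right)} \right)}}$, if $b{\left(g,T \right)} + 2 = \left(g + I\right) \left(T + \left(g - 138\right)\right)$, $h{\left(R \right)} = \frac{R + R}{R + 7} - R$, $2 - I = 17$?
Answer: $- \frac{1}{3352} \approx -0.00029833$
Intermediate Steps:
$I = -15$ ($I = 2 - 17 = -15$)
$h{\left(R \right)} = - R + \frac{2 R}{7 + R}$ ($h{\left(R \right)} = \frac{2 R}{7 + R} - R = - R + \frac{2 R}{7 + R}$)
$b{\left(g,T \right)} = -2 + \left(-15 + g\right) \left(-138 + T + g\right)$ ($b{\left(g,T \right)} = -2 + \left(g - 15\right) \left(T + \left(g - 138\right)\right) = -2 + \left(-15 + g\right) \left(T + \left(-138 + g\right)\right) = -2 + \left(-15 + g\right) \left(-138 + T + g\right)$)
$\frac{1}{b{\left(55,h{\left(1 \right)} \right)}} = \frac{1}{2068 + 55^{2} - 8415 - 15 \left(\left(-1\right) 1 \frac{1}{7 + 1} \left(5 + 1\right)\right) + \left(-1\right) 1 \frac{1}{7 + 1} \left(5 + 1\right) 55} = \frac{1}{2068 + 3025 - 8415 - 15 \left(\left(-1\right) 1 \cdot \frac{1}{8} \cdot 6\right) + \left(-1\right) 1 \cdot \frac{1}{8} \cdot 6 \cdot 55} = \frac{1}{2068 + 3025 - 8415 - - \frac{45}{4} - \frac{165}{4}} = \frac{1}{2068 + 3025 - 8415 + \frac{45}{4} - \frac{165}{4}} = \frac{1}{-3352} = - \frac{1}{3352}$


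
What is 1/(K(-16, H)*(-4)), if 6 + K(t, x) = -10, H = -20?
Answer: 1/64 ≈ 0.015625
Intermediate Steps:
K(t, x) = -16 (K(t, x) = -6 - 10 = -16)
1/(K(-16, H)*(-4)) = 1/(-16*(-4)) = 1/64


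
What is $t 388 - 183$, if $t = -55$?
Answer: $-21523$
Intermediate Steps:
$t 388 - 183 = \left(-55\right) 388 - 183 = -21340 - 183 = -21523$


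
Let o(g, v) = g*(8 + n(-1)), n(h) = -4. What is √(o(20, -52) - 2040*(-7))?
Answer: 2*√3590 ≈ 119.83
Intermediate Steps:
o(g, v) = 4*g (o(g, v) = g*(8 - 4) = g*4 = 4*g)
√(o(20, -52) - 2040*(-7)) = √(4*20 - 2040*(-7)) = √(80 + 14280) = √14360 = 2*√3590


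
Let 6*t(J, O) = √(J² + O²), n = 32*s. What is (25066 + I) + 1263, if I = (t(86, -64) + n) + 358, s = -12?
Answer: 26303 + 13*√17/3 ≈ 26321.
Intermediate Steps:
n = -384 (n = 32*(-12) = -384)
t(J, O) = √(J² + O²)/6
I = -26 + 13*√17/3 (I = (√(86² + (-64)²)/6 - 384) + 358 = (√(7396 + 4096)/6 - 384) + 358 = (√11492/6 - 384) + 358 = ((26*√17)/6 - 384) + 358 = (13*√17/3 - 384) + 358 = (-384 + 13*√17/3) + 358 = -26 + 13*√17/3 ≈ -8.1332)
(25066 + I) + 1263 = (25066 + (-26 + 13*√17/3)) + 1263 = (25040 + 13*√17/3) + 1263 = 26303 + 13*√17/3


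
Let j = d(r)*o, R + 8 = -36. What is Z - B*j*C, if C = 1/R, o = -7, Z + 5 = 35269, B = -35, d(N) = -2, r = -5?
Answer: 775563/22 ≈ 35253.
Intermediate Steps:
Z = 35264 (Z = -5 + 35269 = 35264)
R = -44 (R = -8 - 36 = -44)
j = 14 (j = -2*(-7) = 14)
C = -1/44 (C = 1/(-44) = -1/44 ≈ -0.022727)
Z - B*j*C = 35264 - (-35*14)*(-1)/44 = 35264 - (-490)*(-1)/44 = 35264 - 1*245/22 = 35264 - 245/22 = 775563/22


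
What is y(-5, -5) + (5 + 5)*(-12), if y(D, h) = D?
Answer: -125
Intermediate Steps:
y(-5, -5) + (5 + 5)*(-12) = -5 + (5 + 5)*(-12) = -5 + 10*(-12) = -5 - 120 = -125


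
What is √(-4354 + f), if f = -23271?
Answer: 5*I*√1105 ≈ 166.21*I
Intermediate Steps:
√(-4354 + f) = √(-4354 - 23271) = √(-27625) = 5*I*√1105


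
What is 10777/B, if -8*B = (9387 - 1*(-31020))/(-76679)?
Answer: 6610956664/40407 ≈ 1.6361e+5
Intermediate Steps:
B = 40407/613432 (B = -(9387 - 1*(-31020))/(8*(-76679)) = -(9387 + 31020)*(-1)/(8*76679) = -40407*(-1)/(8*76679) = -1/8*(-40407/76679) = 40407/613432 ≈ 0.065870)
10777/B = 10777/(40407/613432) = 10777*(613432/40407) = 6610956664/40407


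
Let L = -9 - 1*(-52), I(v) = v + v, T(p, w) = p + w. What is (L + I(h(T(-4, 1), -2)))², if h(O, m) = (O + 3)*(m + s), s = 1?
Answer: 1849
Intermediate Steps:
h(O, m) = (1 + m)*(3 + O) (h(O, m) = (O + 3)*(m + 1) = (3 + O)*(1 + m) = (1 + m)*(3 + O))
I(v) = 2*v
L = 43 (L = -9 + 52 = 43)
(L + I(h(T(-4, 1), -2)))² = (43 + 2*(3 + (-4 + 1) + 3*(-2) + (-4 + 1)*(-2)))² = (43 + 2*(3 - 3 - 6 - 3*(-2)))² = (43 + 2*(3 - 3 - 6 + 6))² = (43 + 2*0)² = (43 + 0)² = 43² = 1849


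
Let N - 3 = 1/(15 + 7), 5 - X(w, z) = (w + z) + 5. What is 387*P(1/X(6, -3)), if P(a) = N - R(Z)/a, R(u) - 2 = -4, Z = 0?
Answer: -25155/22 ≈ -1143.4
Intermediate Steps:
R(u) = -2 (R(u) = 2 - 4 = -2)
X(w, z) = -w - z (X(w, z) = 5 - ((w + z) + 5) = 5 - (5 + w + z) = 5 + (-5 - w - z) = -w - z)
N = 67/22 (N = 3 + 1/(15 + 7) = 3 + 1/22 = 67/22 ≈ 3.0455)
P(a) = 67/22 + 2/a (P(a) = 67/22 - (-2)/a = 67/22 + 2/a)
387*P(1/X(6, -3)) = 387*(67/22 + 2/(1/(-1*6 - 1*(-3)))) = 387*(67/22 + 2/(1/(-6 + 3))) = 387*(67/22 + 2/(1/(-3))) = 387*(67/22 + 2/(-1/3)) = 387*(67/22 + 2*(-3)) = 387*(67/22 - 6) = 387*(-65/22) = -25155/22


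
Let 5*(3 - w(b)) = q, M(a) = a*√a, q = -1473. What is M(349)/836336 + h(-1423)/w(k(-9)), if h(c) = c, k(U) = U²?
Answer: -7115/1488 + 349*√349/836336 ≈ -4.7738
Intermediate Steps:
M(a) = a^(3/2)
w(b) = 1488/5 (w(b) = 3 - ⅕*(-1473) = 3 + 1473/5 = 1488/5)
M(349)/836336 + h(-1423)/w(k(-9)) = 349^(3/2)/836336 - 1423/1488/5 = (349*√349)*(1/836336) - 1423*5/1488 = 349*√349/836336 - 7115/1488 = -7115/1488 + 349*√349/836336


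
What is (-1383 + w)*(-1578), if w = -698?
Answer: 3283818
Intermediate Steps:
(-1383 + w)*(-1578) = (-1383 - 698)*(-1578) = -2081*(-1578) = 3283818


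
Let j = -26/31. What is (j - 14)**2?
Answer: 211600/961 ≈ 220.19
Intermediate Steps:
j = -26/31 (j = -26*1/31 = -26/31 ≈ -0.83871)
(j - 14)**2 = (-26/31 - 14)**2 = (-460/31)**2 = 211600/961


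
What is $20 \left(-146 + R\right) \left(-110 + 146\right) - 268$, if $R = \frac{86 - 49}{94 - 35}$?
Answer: $- \frac{6191252}{59} \approx -1.0494 \cdot 10^{5}$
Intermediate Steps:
$R = \frac{37}{59} \approx 0.62712$
$20 \left(-146 + R\right) \left(-110 + 146\right) - 268 = 20 \left(-146 + \frac{37}{59}\right) \left(-110 + 146\right) - 268 = 20 \left(\left(- \frac{8577}{59}\right) 36\right) - 268 = 20 \left(- \frac{308772}{59}\right) - 268 = - \frac{6175440}{59} - 268 = - \frac{6191252}{59}$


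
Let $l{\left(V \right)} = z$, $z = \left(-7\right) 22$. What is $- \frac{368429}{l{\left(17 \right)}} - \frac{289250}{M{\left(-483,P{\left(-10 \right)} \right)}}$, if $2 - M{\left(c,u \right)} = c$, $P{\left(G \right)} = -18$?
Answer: $\frac{26828713}{14938} \approx 1796.0$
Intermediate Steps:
$z = -154$
$l{\left(V \right)} = -154$
$M{\left(c,u \right)} = 2 - c$
$- \frac{368429}{l{\left(17 \right)}} - \frac{289250}{M{\left(-483,P{\left(-10 \right)} \right)}} = - \frac{368429}{-154} - \frac{289250}{2 - -483} = \left(-368429\right) \left(- \frac{1}{154}\right) - \frac{289250}{2 + 483} = \frac{368429}{154} - \frac{289250}{485} = \frac{368429}{154} - \frac{57850}{97} = \frac{26828713}{14938}$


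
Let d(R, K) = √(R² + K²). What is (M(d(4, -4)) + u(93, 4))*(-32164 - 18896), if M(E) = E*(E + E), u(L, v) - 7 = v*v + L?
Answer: -9190800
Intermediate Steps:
u(L, v) = 7 + L + v² (u(L, v) = 7 + (v*v + L) = 7 + (v² + L) = 7 + (L + v²) = 7 + L + v²)
d(R, K) = √(K² + R²)
M(E) = 2*E² (M(E) = E*(2*E) = 2*E²)
(M(d(4, -4)) + u(93, 4))*(-32164 - 18896) = (2*(√((-4)² + 4²))² + (7 + 93 + 4²))*(-32164 - 18896) = (2*(√(16 + 16))² + (7 + 93 + 16))*(-51060) = (2*(√32)² + 116)*(-51060) = (2*(4*√2)² + 116)*(-51060) = (2*32 + 116)*(-51060) = (64 + 116)*(-51060) = 180*(-51060) = -9190800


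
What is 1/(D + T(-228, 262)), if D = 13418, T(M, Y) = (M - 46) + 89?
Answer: 1/13233 ≈ 7.5569e-5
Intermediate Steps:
T(M, Y) = 43 + M (T(M, Y) = (-46 + M) + 89 = 43 + M)
1/(D + T(-228, 262)) = 1/(13418 + (43 - 228)) = 1/(13418 - 185) = 1/13233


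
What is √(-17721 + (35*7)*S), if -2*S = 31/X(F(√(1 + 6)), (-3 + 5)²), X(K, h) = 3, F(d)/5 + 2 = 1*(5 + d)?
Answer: I*√683526/6 ≈ 137.79*I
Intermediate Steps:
F(d) = 15 + 5*d (F(d) = -10 + 5*(1*(5 + d)) = -10 + 5*(5 + d) = -10 + (25 + 5*d) = 15 + 5*d)
S = -31/6 (S = -31/(2*3) = -½*31/3 = -31/6 ≈ -5.1667)
√(-17721 + (35*7)*S) = √(-17721 + (35*7)*(-31/6)) = √(-17721 + 245*(-31/6)) = √(-17721 - 7595/6) = √(-113921/6) = I*√683526/6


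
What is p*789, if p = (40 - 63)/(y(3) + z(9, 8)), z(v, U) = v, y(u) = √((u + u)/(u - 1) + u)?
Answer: -54441/25 + 6049*√6/25 ≈ -1585.0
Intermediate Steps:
y(u) = √(u + 2*u/(-1 + u)) (y(u) = √((2*u)/(-1 + u) + u) = √(2*u/(-1 + u) + u) = √(u + 2*u/(-1 + u)))
p = -23/(9 + √6) (p = (40 - 63)/(√(3*(1 + 3)/(-1 + 3)) + 9) = -23/(√(3*4/2) + 9) = -23/(√(3*(½)*4) + 9) = -23/(√6 + 9) = -23/(9 + √6) ≈ -2.0088)
p*789 = (-69/25 + 23*√6/75)*789 = -54441/25 + 6049*√6/25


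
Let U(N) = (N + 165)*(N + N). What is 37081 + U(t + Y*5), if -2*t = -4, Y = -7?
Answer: 28369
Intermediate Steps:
t = 2 (t = -½*(-4) = 2)
U(N) = 2*N*(165 + N) (U(N) = (165 + N)*(2*N) = 2*N*(165 + N))
37081 + U(t + Y*5) = 37081 + 2*(2 - 7*5)*(165 + (2 - 7*5)) = 37081 + 2*(2 - 35)*(165 + (2 - 35)) = 37081 + 2*(-33)*(165 - 33) = 37081 + 2*(-33)*132 = 37081 - 8712 = 28369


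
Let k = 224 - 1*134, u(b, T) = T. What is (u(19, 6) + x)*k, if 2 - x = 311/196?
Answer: 56565/98 ≈ 577.19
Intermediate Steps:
x = 81/196 (x = 2 - 311/196 = 81/196 ≈ 0.41327)
k = 90 (k = 224 - 134 = 90)
(u(19, 6) + x)*k = (6 + 81/196)*90 = (1257/196)*90 = 56565/98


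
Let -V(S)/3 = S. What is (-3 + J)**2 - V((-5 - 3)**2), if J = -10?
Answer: 361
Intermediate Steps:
V(S) = -3*S
(-3 + J)**2 - V((-5 - 3)**2) = (-3 - 10)**2 - (-3)*(-5 - 3)**2 = (-13)**2 - (-3)*(-8)**2 = 169 - (-3)*64 = 169 - 1*(-192) = 169 + 192 = 361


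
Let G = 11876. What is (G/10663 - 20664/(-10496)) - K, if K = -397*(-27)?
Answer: -3656442503/341216 ≈ -10716.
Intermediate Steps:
K = 10719
(G/10663 - 20664/(-10496)) - K = (11876/10663 - 20664/(-10496)) - 1*10719 = (11876*(1/10663) - 20664*(-1/10496)) - 10719 = (11876/10663 + 63/32) - 10719 = 1051801/341216 - 10719 = -3656442503/341216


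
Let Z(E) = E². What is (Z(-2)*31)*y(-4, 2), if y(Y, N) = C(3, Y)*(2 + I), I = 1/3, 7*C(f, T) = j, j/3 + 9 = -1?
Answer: -1240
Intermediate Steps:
j = -30 (j = -27 + 3*(-1) = -27 - 3 = -30)
C(f, T) = -30/7 (C(f, T) = (⅐)*(-30) = -30/7)
I = ⅓ ≈ 0.33333
y(Y, N) = -10 (y(Y, N) = -30*(2 + ⅓)/7 = -30/7*7/3 = -10)
(Z(-2)*31)*y(-4, 2) = ((-2)²*31)*(-10) = (4*31)*(-10) = 124*(-10) = -1240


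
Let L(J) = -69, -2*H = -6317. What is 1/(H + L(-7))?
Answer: 2/6179 ≈ 0.00032368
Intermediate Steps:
H = 6317/2 (H = -1/2*(-6317) = 6317/2 ≈ 3158.5)
1/(H + L(-7)) = 1/(6317/2 - 69) = 1/(6179/2) = 2/6179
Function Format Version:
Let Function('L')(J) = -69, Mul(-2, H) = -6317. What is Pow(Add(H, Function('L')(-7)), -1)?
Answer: Rational(2, 6179) ≈ 0.00032368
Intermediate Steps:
H = Rational(6317, 2) (H = Mul(Rational(-1, 2), -6317) = Rational(6317, 2) ≈ 3158.5)
Pow(Add(H, Function('L')(-7)), -1) = Pow(Add(Rational(6317, 2), -69), -1) = Pow(Rational(6179, 2), -1) = Rational(2, 6179)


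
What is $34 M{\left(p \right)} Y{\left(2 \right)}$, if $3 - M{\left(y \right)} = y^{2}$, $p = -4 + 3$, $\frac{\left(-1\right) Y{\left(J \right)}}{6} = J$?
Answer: $-816$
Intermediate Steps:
$Y{\left(J \right)} = - 6 J$
$p = -1$
$M{\left(y \right)} = 3 - y^{2}$
$34 M{\left(p \right)} Y{\left(2 \right)} = 34 \left(3 - \left(-1\right)^{2}\right) \left(\left(-6\right) 2\right) = 34 \left(3 - 1\right) \left(-12\right) = 34 \cdot 2 \left(-12\right) = 68 \left(-12\right) = -816$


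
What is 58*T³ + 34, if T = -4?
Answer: -3678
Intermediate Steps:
58*T³ + 34 = 58*(-4)³ + 34 = 58*(-64) + 34 = -3712 + 34 = -3678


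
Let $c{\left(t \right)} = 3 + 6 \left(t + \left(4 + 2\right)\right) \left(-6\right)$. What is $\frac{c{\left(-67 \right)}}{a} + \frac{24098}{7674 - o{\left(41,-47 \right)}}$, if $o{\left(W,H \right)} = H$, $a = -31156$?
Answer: $\frac{733818809}{240555476} \approx 3.0505$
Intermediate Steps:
$c{\left(t \right)} = -213 - 36 t$ ($c{\left(t \right)} = 3 + 6 \left(t + 6\right) \left(-6\right) = 3 + 6 \left(6 + t\right) \left(-6\right) = 3 + \left(36 + 6 t\right) \left(-6\right) = 3 - \left(216 + 36 t\right) = -213 - 36 t$)
$\frac{c{\left(-67 \right)}}{a} + \frac{24098}{7674 - o{\left(41,-47 \right)}} = \frac{-213 - -2412}{-31156} + \frac{24098}{7674 - -47} = \left(-213 + 2412\right) \left(- \frac{1}{31156}\right) + \frac{24098}{7674 + 47} = 2199 \left(- \frac{1}{31156}\right) + \frac{24098}{7721} = - \frac{2199}{31156} + 24098 \cdot \frac{1}{7721} = - \frac{2199}{31156} + \frac{24098}{7721} = \frac{733818809}{240555476}$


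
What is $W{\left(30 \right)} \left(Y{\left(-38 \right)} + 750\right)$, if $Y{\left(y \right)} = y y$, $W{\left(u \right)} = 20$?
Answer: $43880$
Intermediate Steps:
$Y{\left(y \right)} = y^{2}$
$W{\left(30 \right)} \left(Y{\left(-38 \right)} + 750\right) = 20 \left(\left(-38\right)^{2} + 750\right) = 20 \left(1444 + 750\right) = 20 \cdot 2194 = 43880$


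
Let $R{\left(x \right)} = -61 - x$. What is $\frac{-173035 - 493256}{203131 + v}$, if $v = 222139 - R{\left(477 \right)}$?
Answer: $- \frac{222097}{141936} \approx -1.5648$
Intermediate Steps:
$v = 222677$ ($v = 222139 - \left(-61 - 477\right) = 222139 - -538 = 222139 + 538 = 222677$)
$\frac{-173035 - 493256}{203131 + v} = \frac{-173035 - 493256}{203131 + 222677} = - \frac{666291}{425808} = \left(-666291\right) \frac{1}{425808} = - \frac{222097}{141936}$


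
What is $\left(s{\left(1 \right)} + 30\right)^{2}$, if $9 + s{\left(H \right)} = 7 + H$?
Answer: $841$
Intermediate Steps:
$s{\left(H \right)} = -2 + H$ ($s{\left(H \right)} = -9 + \left(7 + H\right) = -2 + H$)
$\left(s{\left(1 \right)} + 30\right)^{2} = \left(\left(-2 + 1\right) + 30\right)^{2} = \left(-1 + 30\right)^{2} = 29^{2} = 841$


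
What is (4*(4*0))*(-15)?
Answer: 0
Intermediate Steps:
(4*(4*0))*(-15) = (4*0)*(-15) = 0*(-15) = 0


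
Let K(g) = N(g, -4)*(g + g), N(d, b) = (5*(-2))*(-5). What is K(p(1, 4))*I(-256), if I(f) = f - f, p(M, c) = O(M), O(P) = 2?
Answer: 0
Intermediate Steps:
p(M, c) = 2
I(f) = 0
N(d, b) = 50 (N(d, b) = -10*(-5) = 50)
K(g) = 100*g (K(g) = 50*(g + g) = 50*(2*g) = 100*g)
K(p(1, 4))*I(-256) = (100*2)*0 = 200*0 = 0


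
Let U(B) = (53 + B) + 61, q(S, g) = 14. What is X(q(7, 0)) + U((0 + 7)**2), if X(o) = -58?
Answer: 105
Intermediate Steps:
U(B) = 114 + B
X(q(7, 0)) + U((0 + 7)**2) = -58 + (114 + (0 + 7)**2) = -58 + (114 + 7**2) = -58 + (114 + 49) = -58 + 163 = 105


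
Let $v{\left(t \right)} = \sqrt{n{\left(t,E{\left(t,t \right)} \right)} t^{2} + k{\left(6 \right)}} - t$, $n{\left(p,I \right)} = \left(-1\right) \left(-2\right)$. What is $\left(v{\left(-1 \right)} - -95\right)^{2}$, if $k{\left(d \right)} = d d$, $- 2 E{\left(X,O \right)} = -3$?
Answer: $\left(96 + \sqrt{38}\right)^{2} \approx 10438.0$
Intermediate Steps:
$E{\left(X,O \right)} = \frac{3}{2}$ ($E{\left(X,O \right)} = \left(- \frac{1}{2}\right) \left(-3\right) = \frac{3}{2}$)
$n{\left(p,I \right)} = 2$
$k{\left(d \right)} = d^{2}$
$v{\left(t \right)} = \sqrt{36 + 2 t^{2}} - t$ ($v{\left(t \right)} = \sqrt{2 t^{2} + 6^{2}} - t = \sqrt{2 t^{2} + 36} - t = \sqrt{36 + 2 t^{2}} - t$)
$\left(v{\left(-1 \right)} - -95\right)^{2} = \left(\left(\sqrt{36 + 2 \left(-1\right)^{2}} - -1\right) - -95\right)^{2} = \left(\left(\sqrt{36 + 2 \cdot 1} + 1\right) + 95\right)^{2} = \left(\left(\sqrt{36 + 2} + 1\right) + 95\right)^{2} = \left(\left(\sqrt{38} + 1\right) + 95\right)^{2} = \left(\left(1 + \sqrt{38}\right) + 95\right)^{2} = \left(96 + \sqrt{38}\right)^{2}$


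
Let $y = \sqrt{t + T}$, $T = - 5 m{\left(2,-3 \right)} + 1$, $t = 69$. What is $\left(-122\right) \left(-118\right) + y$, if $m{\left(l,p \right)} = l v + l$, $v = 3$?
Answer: $14396 + \sqrt{30} \approx 14401.0$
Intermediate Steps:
$m{\left(l,p \right)} = 4 l$ ($m{\left(l,p \right)} = l 3 + l = 3 l + l = 4 l$)
$T = -39$ ($T = - 5 \cdot 4 \cdot 2 + 1 = \left(-5\right) 8 + 1 = -40 + 1 = -39$)
$y = \sqrt{30}$ ($y = \sqrt{69 - 39} = \sqrt{30} \approx 5.4772$)
$\left(-122\right) \left(-118\right) + y = \left(-122\right) \left(-118\right) + \sqrt{30} = 14396 + \sqrt{30}$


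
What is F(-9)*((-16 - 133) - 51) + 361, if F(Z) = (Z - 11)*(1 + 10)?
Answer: 44361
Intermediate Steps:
F(Z) = -121 + 11*Z (F(Z) = (-11 + Z)*11 = -121 + 11*Z)
F(-9)*((-16 - 133) - 51) + 361 = (-121 + 11*(-9))*((-16 - 133) - 51) + 361 = (-121 - 99)*(-149 - 51) + 361 = -220*(-200) + 361 = 44000 + 361 = 44361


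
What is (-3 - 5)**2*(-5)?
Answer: -320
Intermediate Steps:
(-3 - 5)**2*(-5) = (-8)**2*(-5) = 64*(-5) = -320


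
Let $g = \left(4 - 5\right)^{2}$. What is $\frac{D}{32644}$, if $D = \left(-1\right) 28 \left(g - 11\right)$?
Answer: $\frac{70}{8161} \approx 0.0085774$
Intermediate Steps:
$g = 1$ ($g = \left(-1\right)^{2} = 1$)
$D = 280$ ($D = \left(-1\right) 28 \left(1 - 11\right) = \left(-28\right) \left(-10\right) = 280$)
$\frac{D}{32644} = \frac{280}{32644} = 280 \cdot \frac{1}{32644} = \frac{70}{8161}$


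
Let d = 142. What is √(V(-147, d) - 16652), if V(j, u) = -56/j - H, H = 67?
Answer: I*√7372911/21 ≈ 129.3*I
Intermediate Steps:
V(j, u) = -67 - 56/j (V(j, u) = -56/j - 1*67 = -56/j - 67 = -67 - 56/j)
√(V(-147, d) - 16652) = √((-67 - 56/(-147)) - 16652) = √((-67 - 56*(-1/147)) - 16652) = √((-67 + 8/21) - 16652) = √(-1399/21 - 16652) = √(-351091/21) = I*√7372911/21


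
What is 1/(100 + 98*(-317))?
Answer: -1/30966 ≈ -3.2293e-5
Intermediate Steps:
1/(100 + 98*(-317)) = 1/(100 - 31066) = 1/(-30966) = -1/30966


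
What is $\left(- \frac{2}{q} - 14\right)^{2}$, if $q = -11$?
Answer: $\frac{23104}{121} \approx 190.94$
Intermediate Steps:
$\left(- \frac{2}{q} - 14\right)^{2} = \left(- \frac{2}{-11} - 14\right)^{2} = \left(\left(-2\right) \left(- \frac{1}{11}\right) - 14\right)^{2} = \left(\frac{2}{11} - 14\right)^{2} = \left(- \frac{152}{11}\right)^{2} = \frac{23104}{121}$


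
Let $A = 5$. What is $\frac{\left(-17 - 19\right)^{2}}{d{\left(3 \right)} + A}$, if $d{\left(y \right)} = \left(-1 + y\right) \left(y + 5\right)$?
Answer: $\frac{432}{7} \approx 61.714$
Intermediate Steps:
$d{\left(y \right)} = \left(-1 + y\right) \left(5 + y\right)$
$\frac{\left(-17 - 19\right)^{2}}{d{\left(3 \right)} + A} = \frac{\left(-17 - 19\right)^{2}}{\left(-5 + 3^{2} + 4 \cdot 3\right) + 5} = \frac{\left(-36\right)^{2}}{\left(-5 + 9 + 12\right) + 5} = \frac{1}{16 + 5} \cdot 1296 = \frac{1}{21} \cdot 1296 = \frac{432}{7}$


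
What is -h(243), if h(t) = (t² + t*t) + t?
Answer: -118341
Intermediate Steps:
h(t) = t + 2*t² (h(t) = (t² + t²) + t = 2*t² + t = t + 2*t²)
-h(243) = -243*(1 + 2*243) = -243*(1 + 486) = -243*487 = -1*118341 = -118341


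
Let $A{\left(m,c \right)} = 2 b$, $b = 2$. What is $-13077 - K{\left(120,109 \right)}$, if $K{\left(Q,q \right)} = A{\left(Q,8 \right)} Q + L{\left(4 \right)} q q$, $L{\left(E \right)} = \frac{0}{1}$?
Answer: $-13557$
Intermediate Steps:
$A{\left(m,c \right)} = 4$ ($A{\left(m,c \right)} = 2 \cdot 2 = 4$)
$L{\left(E \right)} = 0$ ($L{\left(E \right)} = 0 \cdot 1 = 0$)
$K{\left(Q,q \right)} = 4 Q$ ($K{\left(Q,q \right)} = 4 Q + 0 q q = 4 Q + 0 q = 4 Q + 0 = 4 Q$)
$-13077 - K{\left(120,109 \right)} = -13077 - 4 \cdot 120 = -13077 - 480 = -13557$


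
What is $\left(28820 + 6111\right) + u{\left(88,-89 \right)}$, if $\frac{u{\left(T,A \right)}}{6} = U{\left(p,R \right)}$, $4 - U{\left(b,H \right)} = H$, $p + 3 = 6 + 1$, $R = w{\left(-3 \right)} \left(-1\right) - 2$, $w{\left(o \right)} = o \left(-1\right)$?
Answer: $34985$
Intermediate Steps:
$w{\left(o \right)} = - o$
$R = -5$ ($R = \left(-1\right) \left(-3\right) \left(-1\right) - 2 = 3 \left(-1\right) - 2 = -3 - 2 = -5$)
$p = 4$ ($p = -3 + \left(6 + 1\right) = -3 + 7 = 4$)
$U{\left(b,H \right)} = 4 - H$
$u{\left(T,A \right)} = 54$ ($u{\left(T,A \right)} = 6 \left(4 - -5\right) = 6 \left(4 + 5\right) = 6 \cdot 9 = 54$)
$\left(28820 + 6111\right) + u{\left(88,-89 \right)} = \left(28820 + 6111\right) + 54 = 34931 + 54 = 34985$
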